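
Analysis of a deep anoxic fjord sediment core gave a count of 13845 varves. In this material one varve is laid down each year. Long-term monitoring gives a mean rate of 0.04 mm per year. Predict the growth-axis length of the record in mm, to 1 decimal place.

553.8 mm

13845 years of growth are recorded.
13845 years at 0.04 mm/year gives 0.04 × 13845 = 553.8 mm.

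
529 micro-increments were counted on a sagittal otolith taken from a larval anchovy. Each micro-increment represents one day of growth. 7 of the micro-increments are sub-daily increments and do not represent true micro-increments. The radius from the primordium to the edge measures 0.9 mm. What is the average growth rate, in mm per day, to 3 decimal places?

Adjusted count: 529 − 7 = 522 micro-increments.
0.9 mm over 522 days gives 0.9 / 522 ≈ 0.002 mm per day.

0.002 mm per day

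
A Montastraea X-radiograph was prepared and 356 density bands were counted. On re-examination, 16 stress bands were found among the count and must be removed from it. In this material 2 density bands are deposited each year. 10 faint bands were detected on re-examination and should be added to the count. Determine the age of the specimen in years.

175 yr

Correcting the raw count gives 356 − 16 + 10 = 350 true density bands.
With 2 density bands per year, 350 / 2 = 175 years.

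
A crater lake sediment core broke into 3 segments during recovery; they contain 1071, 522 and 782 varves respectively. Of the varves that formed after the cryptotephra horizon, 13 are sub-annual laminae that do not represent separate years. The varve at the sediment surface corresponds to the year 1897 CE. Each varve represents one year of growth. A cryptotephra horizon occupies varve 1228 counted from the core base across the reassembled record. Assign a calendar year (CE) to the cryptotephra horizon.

763 CE

Total varves = 1071 + 522 + 782 = 2375.
2375 − 1228 = 1147 varves lie beyond the cryptotephra horizon toward the sediment surface.
Excluding 13 false varves: 1147 − 13 = 1134.
Counting back 1134 years from 1897 CE places the cryptotephra horizon in 1897 − 1134 = 763 CE.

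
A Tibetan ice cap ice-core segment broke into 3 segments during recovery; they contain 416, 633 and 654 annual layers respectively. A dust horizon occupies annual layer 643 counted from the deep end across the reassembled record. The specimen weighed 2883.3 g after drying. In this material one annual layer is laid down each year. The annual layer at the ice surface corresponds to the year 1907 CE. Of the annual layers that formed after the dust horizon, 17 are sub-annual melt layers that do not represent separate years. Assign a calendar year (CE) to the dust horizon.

864 CE

Total annual layers = 416 + 633 + 654 = 1703.
1703 − 643 = 1060 annual layers lie beyond the dust horizon toward the ice surface.
1060 − 17 false = 1043 true annual layers after the dust horizon.
The annual layer at the ice surface is 1907 CE, so the dust horizon dates to 1907 − 1043 = 864 CE.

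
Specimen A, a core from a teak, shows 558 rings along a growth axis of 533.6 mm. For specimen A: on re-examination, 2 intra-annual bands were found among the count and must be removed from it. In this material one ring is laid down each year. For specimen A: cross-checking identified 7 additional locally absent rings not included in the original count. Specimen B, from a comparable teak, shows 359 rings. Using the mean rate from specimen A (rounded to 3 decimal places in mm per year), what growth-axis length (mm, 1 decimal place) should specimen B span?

Specimen A: correcting the raw count gives 558 − 2 + 7 = 563 true rings.
A: Extension rate ≈ 533.6 / 563 = 0.948 mm per year.
B's length ≈ 0.948 × 359 = 340.3 mm.

340.3 mm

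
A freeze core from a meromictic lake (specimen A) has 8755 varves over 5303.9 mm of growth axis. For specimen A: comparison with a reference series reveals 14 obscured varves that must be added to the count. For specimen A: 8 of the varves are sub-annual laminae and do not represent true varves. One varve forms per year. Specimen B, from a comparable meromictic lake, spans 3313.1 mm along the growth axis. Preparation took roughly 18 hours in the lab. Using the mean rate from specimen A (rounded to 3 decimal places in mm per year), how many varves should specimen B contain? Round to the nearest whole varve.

Specimen A: true varve count = 8755 − 8 + 14 = 8761.
A: 5303.9 mm over 8761 years gives 5303.9 / 8761 ≈ 0.605 mm/yr.
B spans 3313.1 / 0.605 = 5476.20 years ≈ 5476 varves.

5476 varves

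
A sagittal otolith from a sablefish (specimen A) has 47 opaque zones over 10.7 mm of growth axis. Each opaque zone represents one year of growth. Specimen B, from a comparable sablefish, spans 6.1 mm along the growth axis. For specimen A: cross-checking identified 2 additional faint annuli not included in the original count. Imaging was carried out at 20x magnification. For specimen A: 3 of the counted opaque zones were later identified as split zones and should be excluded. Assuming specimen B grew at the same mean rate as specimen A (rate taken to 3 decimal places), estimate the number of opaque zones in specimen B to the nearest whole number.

26 opaque zones

Specimen A: after corrections the count is 47 − 3 + 2 = 46 opaque zones.
A: Mean rate = 10.7 mm / 46 years ≈ 0.233 mm/yr.
For B, 6.1 / 0.233 = 26.18 years ≈ 26 opaque zones.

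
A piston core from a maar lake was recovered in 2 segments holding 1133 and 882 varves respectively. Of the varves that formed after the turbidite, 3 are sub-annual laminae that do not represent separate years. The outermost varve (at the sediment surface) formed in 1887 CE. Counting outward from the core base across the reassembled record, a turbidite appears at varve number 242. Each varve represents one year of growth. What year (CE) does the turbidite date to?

117 CE

Total varves = 1133 + 882 = 2015.
2015 − 242 = 1773 varves lie beyond the turbidite toward the sediment surface.
1773 − 3 false = 1770 true varves after the turbidite.
The varve at the sediment surface is 1887 CE, so the turbidite dates to 1887 − 1770 = 117 CE.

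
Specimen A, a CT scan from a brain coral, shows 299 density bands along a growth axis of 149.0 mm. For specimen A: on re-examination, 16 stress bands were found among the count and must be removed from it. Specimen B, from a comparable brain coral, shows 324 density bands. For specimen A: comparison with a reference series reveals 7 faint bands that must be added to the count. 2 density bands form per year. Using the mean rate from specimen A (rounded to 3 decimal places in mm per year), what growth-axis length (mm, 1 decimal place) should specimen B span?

166.5 mm

Specimen A: correcting the raw count gives 299 − 16 + 7 = 290 true density bands.
Specimen A: with 2 density bands per year, 290 / 2 = 145 years.
A: Mean rate = 149.0 mm / 145 years ≈ 1.028 mm/year.
Specimen B: 324 density bands at 2 per year is 324 / 2 = 162 years. B's length ≈ 1.028 × 162 = 166.5 mm.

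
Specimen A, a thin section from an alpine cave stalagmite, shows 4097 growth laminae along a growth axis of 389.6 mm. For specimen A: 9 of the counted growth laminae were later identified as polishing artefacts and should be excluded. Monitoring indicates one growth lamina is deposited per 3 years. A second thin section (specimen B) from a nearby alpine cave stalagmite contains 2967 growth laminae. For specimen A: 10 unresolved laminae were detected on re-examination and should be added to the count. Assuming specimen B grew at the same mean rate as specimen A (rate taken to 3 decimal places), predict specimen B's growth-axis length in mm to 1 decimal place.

284.8 mm

Specimen A: after corrections the count is 4097 − 9 + 10 = 4098 growth laminae.
Specimen A: multiplying by 3 years per growth lamina: 4098 × 3 = 12294 years.
A: 389.6 mm over 12294 years gives 389.6 / 12294 ≈ 0.032 mm/year.
Specimen B: multiplying by 3 years per growth lamina: 2967 × 3 = 8901 years. B's length ≈ 0.032 × 8901 = 284.8 mm.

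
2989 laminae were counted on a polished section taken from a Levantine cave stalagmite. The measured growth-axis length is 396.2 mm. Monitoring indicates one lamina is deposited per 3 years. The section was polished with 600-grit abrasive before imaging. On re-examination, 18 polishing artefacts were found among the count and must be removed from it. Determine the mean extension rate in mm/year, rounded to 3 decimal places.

0.044 mm/year

Correcting the raw count gives 2989 − 18 = 2971 true laminae.
Multiplying by 3 years per lamina: 2971 × 3 = 8913 years.
396.2 mm over 8913 years gives 396.2 / 8913 ≈ 0.044 mm/year.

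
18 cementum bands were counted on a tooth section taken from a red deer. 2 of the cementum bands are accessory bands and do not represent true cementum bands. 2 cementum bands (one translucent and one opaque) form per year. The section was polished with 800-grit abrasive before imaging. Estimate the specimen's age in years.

Correcting the raw count gives 18 − 2 = 16 true cementum bands.
16 cementum bands at 2 per year is 16 / 2 = 8 years.

8 years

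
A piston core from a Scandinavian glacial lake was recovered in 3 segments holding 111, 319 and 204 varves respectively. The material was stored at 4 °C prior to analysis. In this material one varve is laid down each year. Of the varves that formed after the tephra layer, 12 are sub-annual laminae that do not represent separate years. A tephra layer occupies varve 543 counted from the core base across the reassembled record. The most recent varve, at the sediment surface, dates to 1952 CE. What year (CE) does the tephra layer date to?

Total varves = 111 + 319 + 204 = 634.
Between varve 543 and the sediment surface there are 634 − 543 = 91 varves.
Removing the 12 false varves leaves 91 − 12 = 79 true varves beyond the tephra layer.
1952 − 79 = 1873 CE.

1873 CE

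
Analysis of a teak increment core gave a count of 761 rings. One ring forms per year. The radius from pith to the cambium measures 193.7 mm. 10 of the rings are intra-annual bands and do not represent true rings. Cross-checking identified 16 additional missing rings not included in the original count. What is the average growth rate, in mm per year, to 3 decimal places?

0.253 mm per year

True ring count = 761 − 10 + 16 = 767.
193.7 mm over 767 years gives 193.7 / 767 ≈ 0.253 mm per year.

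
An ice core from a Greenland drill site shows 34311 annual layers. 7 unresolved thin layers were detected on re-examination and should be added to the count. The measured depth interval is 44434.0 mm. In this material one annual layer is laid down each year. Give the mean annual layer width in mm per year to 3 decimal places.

1.295 mm per year

True annual layer count = 34311 + 7 = 34318.
Extension rate ≈ 44434.0 / 34318 = 1.295 mm per year.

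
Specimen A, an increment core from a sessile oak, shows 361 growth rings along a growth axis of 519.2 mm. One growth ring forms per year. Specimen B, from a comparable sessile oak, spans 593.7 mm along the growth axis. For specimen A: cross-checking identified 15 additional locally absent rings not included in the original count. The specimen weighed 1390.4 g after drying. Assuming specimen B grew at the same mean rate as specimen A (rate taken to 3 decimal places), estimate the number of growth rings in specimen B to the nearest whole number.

Specimen A: adjusted count: 361 + 15 = 376 growth rings.
A: 519.2 mm over 376 years gives 519.2 / 376 ≈ 1.381 mm/yr.
For B, 593.7 / 1.381 = 429.91 years ≈ 430 growth rings.

430 growth rings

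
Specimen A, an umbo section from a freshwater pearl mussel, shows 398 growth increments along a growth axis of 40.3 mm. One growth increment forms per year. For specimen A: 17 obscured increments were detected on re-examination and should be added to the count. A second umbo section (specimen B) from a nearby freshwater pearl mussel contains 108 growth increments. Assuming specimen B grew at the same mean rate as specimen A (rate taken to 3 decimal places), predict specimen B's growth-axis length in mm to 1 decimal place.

10.5 mm

Specimen A: true growth increment count = 398 + 17 = 415.
A: Extension rate ≈ 40.3 / 415 = 0.097 mm per year.
B's length ≈ 0.097 × 108 = 10.5 mm.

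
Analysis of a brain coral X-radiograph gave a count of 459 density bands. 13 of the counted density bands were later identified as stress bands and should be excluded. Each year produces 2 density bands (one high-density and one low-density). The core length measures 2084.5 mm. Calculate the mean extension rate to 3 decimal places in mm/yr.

After corrections the count is 459 − 13 = 446 density bands.
Dividing by 2 density bands per year: 446 / 2 = 223 years.
Extension rate ≈ 2084.5 / 223 = 9.348 mm/yr.

9.348 mm/yr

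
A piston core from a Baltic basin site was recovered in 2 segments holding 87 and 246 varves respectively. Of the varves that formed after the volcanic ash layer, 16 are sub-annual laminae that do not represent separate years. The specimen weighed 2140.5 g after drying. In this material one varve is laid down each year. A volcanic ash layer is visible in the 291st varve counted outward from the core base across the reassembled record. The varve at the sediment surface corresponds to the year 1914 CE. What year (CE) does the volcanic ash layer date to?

Total varves = 87 + 246 = 333.
Between varve 291 and the sediment surface there are 333 − 291 = 42 varves.
42 − 16 false = 26 true varves after the volcanic ash layer.
The varve at the sediment surface is 1914 CE, so the volcanic ash layer dates to 1914 − 26 = 1888 CE.

1888 CE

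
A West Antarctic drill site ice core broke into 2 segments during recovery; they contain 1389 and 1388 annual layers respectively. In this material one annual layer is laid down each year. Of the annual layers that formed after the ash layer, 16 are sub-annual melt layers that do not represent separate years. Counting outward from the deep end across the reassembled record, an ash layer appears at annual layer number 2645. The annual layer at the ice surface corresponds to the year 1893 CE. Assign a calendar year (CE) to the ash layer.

1777 CE

Total annual layers = 1389 + 1388 = 2777.
The ash layer sits at annual layer 2645 from the deep end, so 2777 − 2645 = 132 annual layers formed after it.
Excluding 16 false annual layers: 132 − 16 = 116.
Counting back 116 years from 1893 CE places the ash layer in 1893 − 116 = 1777 CE.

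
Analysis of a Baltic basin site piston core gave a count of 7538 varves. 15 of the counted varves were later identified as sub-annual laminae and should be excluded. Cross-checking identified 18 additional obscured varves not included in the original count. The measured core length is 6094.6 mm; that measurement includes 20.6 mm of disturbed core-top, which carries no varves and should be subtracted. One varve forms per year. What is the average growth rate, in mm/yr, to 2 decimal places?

Correcting the raw count gives 7538 − 15 + 18 = 7541 true varves.
The growth record spans 6094.6 − 20.6 = 6074.0 mm.
6074.0 mm over 7541 years gives 6074.0 / 7541 ≈ 0.81 mm/yr.

0.81 mm/yr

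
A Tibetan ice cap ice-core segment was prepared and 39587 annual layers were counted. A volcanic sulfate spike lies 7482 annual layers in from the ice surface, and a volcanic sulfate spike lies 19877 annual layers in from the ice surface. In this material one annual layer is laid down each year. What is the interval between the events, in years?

19877 − 7482 = 12395 annual layers lie between the two events.
At one annual layer per year, 12395 years elapsed between them.

12395 years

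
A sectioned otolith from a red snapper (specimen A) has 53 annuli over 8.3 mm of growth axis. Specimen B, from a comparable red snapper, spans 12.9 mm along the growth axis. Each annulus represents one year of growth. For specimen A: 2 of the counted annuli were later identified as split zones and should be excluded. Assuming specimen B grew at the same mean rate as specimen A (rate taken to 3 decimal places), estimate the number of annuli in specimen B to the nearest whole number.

79 annuli

Specimen A: after corrections the count is 53 − 2 = 51 annuli.
A: Extension rate ≈ 8.3 / 51 = 0.163 mm per year.
B spans 12.9 / 0.163 = 79.14 years ≈ 79 annuli.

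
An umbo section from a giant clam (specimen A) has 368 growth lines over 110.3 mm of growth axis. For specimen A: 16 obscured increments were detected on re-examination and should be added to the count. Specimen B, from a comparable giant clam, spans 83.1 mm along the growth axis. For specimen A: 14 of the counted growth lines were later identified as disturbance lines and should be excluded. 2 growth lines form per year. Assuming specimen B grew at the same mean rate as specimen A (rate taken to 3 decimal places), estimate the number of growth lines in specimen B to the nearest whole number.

279 growth lines

Specimen A: adjusted count: 368 − 14 + 16 = 370 growth lines.
Specimen A: 370 growth lines at 2 per year is 370 / 2 = 185 years.
A: Mean rate = 110.3 mm / 185 years ≈ 0.596 mm per year.
Specimen B: 83.1 mm / 0.596 mm per year = 139.43 years; at 2 growth lines per year that is 139.43 × 2 ≈ 279 growth lines.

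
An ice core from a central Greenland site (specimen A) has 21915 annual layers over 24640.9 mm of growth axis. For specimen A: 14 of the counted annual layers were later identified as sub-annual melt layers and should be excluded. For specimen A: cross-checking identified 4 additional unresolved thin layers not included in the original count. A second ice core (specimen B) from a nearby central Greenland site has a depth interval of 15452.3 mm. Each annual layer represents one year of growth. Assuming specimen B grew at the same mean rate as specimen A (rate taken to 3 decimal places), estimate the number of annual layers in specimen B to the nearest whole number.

Specimen A: true annual layer count = 21915 − 14 + 4 = 21905.
A: Mean rate = 24640.9 mm / 21905 years ≈ 1.125 mm/year.
For B, 15452.3 / 1.125 = 13735.38 years ≈ 13735 annual layers.

13735 annual layers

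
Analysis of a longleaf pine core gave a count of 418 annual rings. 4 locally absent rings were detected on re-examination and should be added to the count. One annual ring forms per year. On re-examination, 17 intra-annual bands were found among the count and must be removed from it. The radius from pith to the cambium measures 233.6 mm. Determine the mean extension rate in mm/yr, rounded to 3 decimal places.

0.577 mm/yr

After corrections the count is 418 − 17 + 4 = 405 annual rings.
Mean rate = 233.6 mm / 405 years ≈ 0.577 mm/yr.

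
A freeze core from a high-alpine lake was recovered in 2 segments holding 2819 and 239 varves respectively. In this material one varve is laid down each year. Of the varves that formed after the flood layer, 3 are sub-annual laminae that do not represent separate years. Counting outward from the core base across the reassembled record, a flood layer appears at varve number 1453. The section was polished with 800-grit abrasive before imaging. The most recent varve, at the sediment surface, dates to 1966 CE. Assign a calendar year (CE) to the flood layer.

Total varves = 2819 + 239 = 3058.
3058 − 1453 = 1605 varves lie beyond the flood layer toward the sediment surface.
Excluding 3 false varves: 1605 − 3 = 1602.
The varve at the sediment surface is 1966 CE, so the flood layer dates to 1966 − 1602 = 364 CE.

364 CE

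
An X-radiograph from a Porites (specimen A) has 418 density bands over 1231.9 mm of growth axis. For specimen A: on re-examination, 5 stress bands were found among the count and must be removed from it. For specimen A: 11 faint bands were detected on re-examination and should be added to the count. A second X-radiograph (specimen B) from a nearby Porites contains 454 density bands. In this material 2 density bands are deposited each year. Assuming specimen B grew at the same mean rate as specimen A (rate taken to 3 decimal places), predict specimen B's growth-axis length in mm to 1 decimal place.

1319.1 mm

Specimen A: adjusted count: 418 − 5 + 11 = 424 density bands.
Specimen A: 424 density bands at 2 per year is 424 / 2 = 212 years.
A: Extension rate ≈ 1231.9 / 212 = 5.811 mm per year.
Specimen B: 454 density bands at 2 per year is 454 / 2 = 227 years. B's length ≈ 5.811 × 227 = 1319.1 mm.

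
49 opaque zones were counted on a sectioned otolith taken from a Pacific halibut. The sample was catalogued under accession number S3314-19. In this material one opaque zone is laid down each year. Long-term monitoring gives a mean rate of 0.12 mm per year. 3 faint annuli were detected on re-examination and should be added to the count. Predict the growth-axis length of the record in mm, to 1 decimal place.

6.2 mm

After corrections the count is 49 + 3 = 52 opaque zones.
Predicted length = 0.12 mm/year × 52 years = 6.2 mm.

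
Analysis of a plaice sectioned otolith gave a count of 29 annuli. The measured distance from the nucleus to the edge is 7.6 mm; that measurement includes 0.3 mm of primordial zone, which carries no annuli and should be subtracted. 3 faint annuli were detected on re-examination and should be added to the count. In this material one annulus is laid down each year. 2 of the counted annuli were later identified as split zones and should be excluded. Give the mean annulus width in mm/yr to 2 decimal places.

Adjusted count: 29 − 2 + 3 = 30 annuli.
Net length = 7.6 − 0.3 = 7.3 mm.
Mean rate = 7.3 mm / 30 years ≈ 0.24 mm/yr.

0.24 mm/yr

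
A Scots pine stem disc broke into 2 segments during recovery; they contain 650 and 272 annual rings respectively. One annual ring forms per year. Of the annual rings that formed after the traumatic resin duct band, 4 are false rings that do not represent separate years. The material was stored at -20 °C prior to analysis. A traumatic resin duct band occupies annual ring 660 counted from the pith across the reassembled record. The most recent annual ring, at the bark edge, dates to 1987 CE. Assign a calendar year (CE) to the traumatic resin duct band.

Total annual rings = 650 + 272 = 922.
The traumatic resin duct band sits at annual ring 660 from the pith, so 922 − 660 = 262 annual rings formed after it.
Removing the 4 false annual rings leaves 262 − 4 = 258 true annual rings beyond the traumatic resin duct band.
Counting back 258 years from 1987 CE places the traumatic resin duct band in 1987 − 258 = 1729 CE.

1729 CE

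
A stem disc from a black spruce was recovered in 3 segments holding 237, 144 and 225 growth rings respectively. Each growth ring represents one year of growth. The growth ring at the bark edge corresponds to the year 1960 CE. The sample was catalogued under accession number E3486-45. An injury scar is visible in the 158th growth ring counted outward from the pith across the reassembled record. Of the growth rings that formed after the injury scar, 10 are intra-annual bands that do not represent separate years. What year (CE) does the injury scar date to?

1522 CE

Total growth rings = 237 + 144 + 225 = 606.
606 − 158 = 448 growth rings lie beyond the injury scar toward the bark edge.
Excluding 10 false growth rings: 448 − 10 = 438.
Counting back 438 years from 1960 CE places the injury scar in 1960 − 438 = 1522 CE.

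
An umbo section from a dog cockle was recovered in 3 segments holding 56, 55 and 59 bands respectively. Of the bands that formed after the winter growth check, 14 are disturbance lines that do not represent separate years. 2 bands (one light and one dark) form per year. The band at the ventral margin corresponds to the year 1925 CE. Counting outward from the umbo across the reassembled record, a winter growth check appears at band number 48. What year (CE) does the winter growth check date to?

1871 CE

Total bands = 56 + 55 + 59 = 170.
The winter growth check sits at band 48 from the umbo, so 170 − 48 = 122 bands formed after it.
Removing the 14 false bands leaves 122 − 14 = 108 true bands beyond the winter growth check.
108 bands at 2 per year is 108 / 2 = 54 years.
1925 − 54 = 1871 CE.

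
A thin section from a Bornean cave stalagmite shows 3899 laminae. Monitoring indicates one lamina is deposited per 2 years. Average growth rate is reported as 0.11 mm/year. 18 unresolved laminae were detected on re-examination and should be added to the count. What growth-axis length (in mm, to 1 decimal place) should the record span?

Correcting the raw count gives 3899 + 18 = 3917 true laminae.
Multiplying by 2 years per lamina: 3917 × 2 = 7834 years.
Predicted length = 0.11 mm/year × 7834 years = 861.7 mm.

861.7 mm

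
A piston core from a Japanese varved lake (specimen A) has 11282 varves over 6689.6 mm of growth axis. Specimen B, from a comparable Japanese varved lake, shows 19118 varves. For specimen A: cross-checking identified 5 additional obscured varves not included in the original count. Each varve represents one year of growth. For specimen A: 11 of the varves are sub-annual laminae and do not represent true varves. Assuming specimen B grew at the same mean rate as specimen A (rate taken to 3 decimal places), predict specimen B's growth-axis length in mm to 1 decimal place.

11337.0 mm

Specimen A: adjusted count: 11282 − 11 + 5 = 11276 varves.
A: Mean rate = 6689.6 mm / 11276 years ≈ 0.593 mm/yr.
Length of B = 0.593 × 19118 = 11337.0 mm.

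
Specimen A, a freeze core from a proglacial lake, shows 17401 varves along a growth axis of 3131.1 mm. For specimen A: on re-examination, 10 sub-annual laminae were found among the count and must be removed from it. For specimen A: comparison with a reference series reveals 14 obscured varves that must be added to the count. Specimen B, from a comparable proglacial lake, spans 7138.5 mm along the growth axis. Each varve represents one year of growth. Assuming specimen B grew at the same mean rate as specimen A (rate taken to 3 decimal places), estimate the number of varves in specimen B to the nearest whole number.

Specimen A: correcting the raw count gives 17401 − 10 + 14 = 17405 true varves.
A: 3131.1 mm over 17405 years gives 3131.1 / 17405 ≈ 0.180 mm per year.
Specimen B: 7138.5 mm / 0.180 mm per year = 39658.33 years ≈ 39658 varves.

39658 varves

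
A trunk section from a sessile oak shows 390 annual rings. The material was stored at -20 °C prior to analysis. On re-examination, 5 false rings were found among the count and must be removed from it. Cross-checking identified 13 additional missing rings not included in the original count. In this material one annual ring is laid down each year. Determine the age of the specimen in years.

398 years

Adjusted count: 390 − 5 + 13 = 398 annual rings.
With a one-to-one annual ring periodicity this is 398 years.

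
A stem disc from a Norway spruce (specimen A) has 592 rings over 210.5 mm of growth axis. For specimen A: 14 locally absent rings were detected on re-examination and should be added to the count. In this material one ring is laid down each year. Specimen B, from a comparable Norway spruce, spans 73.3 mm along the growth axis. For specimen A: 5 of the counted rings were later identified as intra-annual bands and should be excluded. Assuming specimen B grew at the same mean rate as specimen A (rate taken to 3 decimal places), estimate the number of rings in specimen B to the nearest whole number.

209 rings

Specimen A: correcting the raw count gives 592 − 5 + 14 = 601 true rings.
A: 210.5 mm over 601 years gives 210.5 / 601 ≈ 0.350 mm/year.
B spans 73.3 / 0.350 = 209.43 years ≈ 209 rings.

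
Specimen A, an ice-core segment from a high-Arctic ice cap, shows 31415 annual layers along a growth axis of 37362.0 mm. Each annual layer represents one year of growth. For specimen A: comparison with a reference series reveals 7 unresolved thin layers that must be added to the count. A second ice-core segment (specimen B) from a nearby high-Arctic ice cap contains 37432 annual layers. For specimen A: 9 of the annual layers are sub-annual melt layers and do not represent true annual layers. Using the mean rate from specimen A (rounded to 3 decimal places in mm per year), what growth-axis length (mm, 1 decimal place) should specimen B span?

44506.6 mm

Specimen A: correcting the raw count gives 31415 − 9 + 7 = 31413 true annual layers.
A: 37362.0 mm over 31413 years gives 37362.0 / 31413 ≈ 1.189 mm/yr.
B's length ≈ 1.189 × 37432 = 44506.6 mm.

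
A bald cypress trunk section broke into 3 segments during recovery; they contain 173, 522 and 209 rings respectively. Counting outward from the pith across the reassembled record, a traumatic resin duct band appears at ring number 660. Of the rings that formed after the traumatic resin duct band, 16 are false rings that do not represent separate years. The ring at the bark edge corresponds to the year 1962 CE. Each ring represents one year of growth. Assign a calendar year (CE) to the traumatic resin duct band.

Total rings = 173 + 522 + 209 = 904.
904 − 660 = 244 rings lie beyond the traumatic resin duct band toward the bark edge.
Excluding 16 false rings: 244 − 16 = 228.
Counting back 228 years from 1962 CE places the traumatic resin duct band in 1962 − 228 = 1734 CE.

1734 CE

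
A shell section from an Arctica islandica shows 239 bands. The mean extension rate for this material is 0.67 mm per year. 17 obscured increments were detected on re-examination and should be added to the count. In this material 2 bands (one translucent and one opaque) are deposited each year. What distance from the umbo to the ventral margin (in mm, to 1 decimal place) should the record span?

Adjusted count: 239 + 17 = 256 bands.
256 bands at 2 per year is 256 / 2 = 128 years.
Predicted length = 0.67 mm/year × 128 years = 85.8 mm.

85.8 mm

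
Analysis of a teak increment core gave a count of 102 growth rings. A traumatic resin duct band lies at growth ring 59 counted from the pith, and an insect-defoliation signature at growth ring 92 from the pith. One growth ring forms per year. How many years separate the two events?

33 years

Separation: 92 − 59 = 33 growth rings.
At one growth ring per year, 33 years elapsed between them.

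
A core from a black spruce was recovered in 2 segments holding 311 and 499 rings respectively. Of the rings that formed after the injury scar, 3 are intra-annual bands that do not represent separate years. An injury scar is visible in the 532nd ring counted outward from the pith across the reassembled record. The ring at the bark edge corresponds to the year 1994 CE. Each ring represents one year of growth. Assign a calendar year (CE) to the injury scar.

Total rings = 311 + 499 = 810.
Between ring 532 and the bark edge there are 810 − 532 = 278 rings.
Removing the 3 false rings leaves 278 − 3 = 275 true rings beyond the injury scar.
The ring at the bark edge is 1994 CE, so the injury scar dates to 1994 − 275 = 1719 CE.

1719 CE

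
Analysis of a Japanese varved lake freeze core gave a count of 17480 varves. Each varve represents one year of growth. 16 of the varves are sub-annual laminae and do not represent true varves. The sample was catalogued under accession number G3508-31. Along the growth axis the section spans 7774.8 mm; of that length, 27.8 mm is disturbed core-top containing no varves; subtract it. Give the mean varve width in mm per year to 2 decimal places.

0.44 mm per year

Correcting the raw count gives 17480 − 16 = 17464 true varves.
The growth record spans 7774.8 − 27.8 = 7747.0 mm.
Extension rate ≈ 7747.0 / 17464 = 0.44 mm per year.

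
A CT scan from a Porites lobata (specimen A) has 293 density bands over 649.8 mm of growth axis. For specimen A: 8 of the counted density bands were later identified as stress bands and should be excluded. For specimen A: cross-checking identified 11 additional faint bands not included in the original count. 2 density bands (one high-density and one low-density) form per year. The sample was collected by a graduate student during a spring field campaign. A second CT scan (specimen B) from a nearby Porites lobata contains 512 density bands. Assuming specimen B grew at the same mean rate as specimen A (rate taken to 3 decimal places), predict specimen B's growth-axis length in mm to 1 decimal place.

Specimen A: adjusted count: 293 − 8 + 11 = 296 density bands.
Specimen A: with 2 density bands per year, 296 / 2 = 148 years.
A: 649.8 mm over 148 years gives 649.8 / 148 ≈ 4.391 mm/yr.
Specimen B: dividing by 2 density bands per year: 512 / 2 = 256 years. For B, 4.391 mm/year × 256 years = 1124.1 mm.

1124.1 mm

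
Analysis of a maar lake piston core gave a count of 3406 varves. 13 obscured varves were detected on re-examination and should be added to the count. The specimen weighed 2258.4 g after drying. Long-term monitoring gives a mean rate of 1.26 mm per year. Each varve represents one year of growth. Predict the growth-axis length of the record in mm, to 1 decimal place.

Correcting the raw count gives 3406 + 13 = 3419 true varves.
Predicted length = 1.26 mm/year × 3419 years = 4307.9 mm.

4307.9 mm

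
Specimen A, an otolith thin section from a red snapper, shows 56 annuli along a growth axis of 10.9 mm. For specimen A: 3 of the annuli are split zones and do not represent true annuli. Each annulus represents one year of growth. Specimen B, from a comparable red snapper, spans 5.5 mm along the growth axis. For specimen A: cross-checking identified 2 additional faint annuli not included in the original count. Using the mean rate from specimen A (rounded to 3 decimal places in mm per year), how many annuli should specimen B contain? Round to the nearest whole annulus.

Specimen A: correcting the raw count gives 56 − 3 + 2 = 55 true annuli.
A: 10.9 mm over 55 years gives 10.9 / 55 ≈ 0.198 mm per year.
B spans 5.5 / 0.198 = 27.78 years ≈ 28 annuli.

28 annuli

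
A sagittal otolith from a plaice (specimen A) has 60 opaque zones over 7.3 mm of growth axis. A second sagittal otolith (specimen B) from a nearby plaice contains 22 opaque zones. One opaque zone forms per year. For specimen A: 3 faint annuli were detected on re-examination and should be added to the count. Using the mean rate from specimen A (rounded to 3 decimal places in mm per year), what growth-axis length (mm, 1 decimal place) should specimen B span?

Specimen A: correcting the raw count gives 60 + 3 = 63 true opaque zones.
A: Extension rate ≈ 7.3 / 63 = 0.116 mm/year.
For B, 0.116 mm/year × 22 years = 2.6 mm.

2.6 mm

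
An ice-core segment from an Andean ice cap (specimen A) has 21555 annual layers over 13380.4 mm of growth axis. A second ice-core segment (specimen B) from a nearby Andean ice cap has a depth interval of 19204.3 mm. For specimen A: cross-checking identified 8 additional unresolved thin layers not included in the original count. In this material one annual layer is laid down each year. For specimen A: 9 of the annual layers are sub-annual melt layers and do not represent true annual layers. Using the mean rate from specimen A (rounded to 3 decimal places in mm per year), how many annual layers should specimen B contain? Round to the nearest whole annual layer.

Specimen A: correcting the raw count gives 21555 − 9 + 8 = 21554 true annual layers.
A: 13380.4 mm over 21554 years gives 13380.4 / 21554 ≈ 0.621 mm/yr.
Specimen B: 19204.3 mm / 0.621 mm per year = 30924.80 years ≈ 30925 annual layers.

30925 annual layers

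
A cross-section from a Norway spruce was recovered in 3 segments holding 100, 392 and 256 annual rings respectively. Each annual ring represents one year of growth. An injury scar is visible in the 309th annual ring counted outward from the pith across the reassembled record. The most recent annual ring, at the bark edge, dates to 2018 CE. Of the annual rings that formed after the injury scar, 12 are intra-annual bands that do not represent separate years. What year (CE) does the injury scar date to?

Total annual rings = 100 + 392 + 256 = 748.
748 − 309 = 439 annual rings lie beyond the injury scar toward the bark edge.
Removing the 12 false annual rings leaves 439 − 12 = 427 true annual rings beyond the injury scar.
Counting back 427 years from 2018 CE places the injury scar in 2018 − 427 = 1591 CE.

1591 CE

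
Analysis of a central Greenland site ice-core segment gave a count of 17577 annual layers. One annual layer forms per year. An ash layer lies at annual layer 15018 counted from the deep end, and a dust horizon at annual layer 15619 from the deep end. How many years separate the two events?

15619 − 15018 = 601 annual layers lie between the two events.
At one annual layer per year, 601 years elapsed between them.

601 years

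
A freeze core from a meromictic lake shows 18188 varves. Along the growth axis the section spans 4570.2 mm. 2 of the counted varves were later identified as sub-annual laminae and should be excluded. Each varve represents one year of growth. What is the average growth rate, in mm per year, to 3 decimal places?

After corrections the count is 18188 − 2 = 18186 varves.
4570.2 mm over 18186 years gives 4570.2 / 18186 ≈ 0.251 mm per year.

0.251 mm per year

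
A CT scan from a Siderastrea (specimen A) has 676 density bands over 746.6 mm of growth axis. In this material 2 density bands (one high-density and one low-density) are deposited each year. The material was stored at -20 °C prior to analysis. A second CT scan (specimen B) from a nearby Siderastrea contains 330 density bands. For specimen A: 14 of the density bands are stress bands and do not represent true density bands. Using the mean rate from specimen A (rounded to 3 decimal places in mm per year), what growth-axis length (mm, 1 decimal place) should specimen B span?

Specimen A: after corrections the count is 676 − 14 = 662 density bands.
Specimen A: with 2 density bands per year, 662 / 2 = 331 years.
A: Extension rate ≈ 746.6 / 331 = 2.256 mm/yr.
Specimen B: dividing by 2 density bands per year: 330 / 2 = 165 years. Length of B = 2.256 × 165 = 372.2 mm.

372.2 mm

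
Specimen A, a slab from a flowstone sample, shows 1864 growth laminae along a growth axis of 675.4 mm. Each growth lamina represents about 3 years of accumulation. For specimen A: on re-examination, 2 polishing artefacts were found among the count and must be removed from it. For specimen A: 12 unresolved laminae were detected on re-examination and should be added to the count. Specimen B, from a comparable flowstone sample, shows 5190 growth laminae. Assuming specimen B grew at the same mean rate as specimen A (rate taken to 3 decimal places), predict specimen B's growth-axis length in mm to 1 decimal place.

Specimen A: after corrections the count is 1864 − 2 + 12 = 1874 growth laminae.
Specimen A: 1874 growth laminae at 3 years each span 1874 × 3 = 5622 years.
A: Mean rate = 675.4 mm / 5622 years ≈ 0.120 mm/year.
Specimen B: 5190 growth laminae at 3 years each span 5190 × 3 = 15570 years. B's length ≈ 0.120 × 15570 = 1868.4 mm.

1868.4 mm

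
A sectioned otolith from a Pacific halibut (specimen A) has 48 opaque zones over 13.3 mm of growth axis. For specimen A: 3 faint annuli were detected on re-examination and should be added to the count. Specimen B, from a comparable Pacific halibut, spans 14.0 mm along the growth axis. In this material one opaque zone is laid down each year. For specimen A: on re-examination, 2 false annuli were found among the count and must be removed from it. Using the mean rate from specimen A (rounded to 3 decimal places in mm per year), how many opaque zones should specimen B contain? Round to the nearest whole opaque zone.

Specimen A: after corrections the count is 48 − 2 + 3 = 49 opaque zones.
A: 13.3 mm over 49 years gives 13.3 / 49 ≈ 0.271 mm per year.
Specimen B: 14.0 mm / 0.271 mm per year = 51.66 years ≈ 52 opaque zones.

52 opaque zones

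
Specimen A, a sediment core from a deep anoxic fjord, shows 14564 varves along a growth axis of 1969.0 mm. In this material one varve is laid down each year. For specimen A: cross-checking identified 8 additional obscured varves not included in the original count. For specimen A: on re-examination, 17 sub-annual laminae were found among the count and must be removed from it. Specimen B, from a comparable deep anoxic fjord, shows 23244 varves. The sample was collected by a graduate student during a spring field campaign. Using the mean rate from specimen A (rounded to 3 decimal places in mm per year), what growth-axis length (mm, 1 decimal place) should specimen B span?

Specimen A: true varve count = 14564 − 17 + 8 = 14555.
A: 1969.0 mm over 14555 years gives 1969.0 / 14555 ≈ 0.135 mm/year.
Length of B = 0.135 × 23244 = 3137.9 mm.

3137.9 mm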